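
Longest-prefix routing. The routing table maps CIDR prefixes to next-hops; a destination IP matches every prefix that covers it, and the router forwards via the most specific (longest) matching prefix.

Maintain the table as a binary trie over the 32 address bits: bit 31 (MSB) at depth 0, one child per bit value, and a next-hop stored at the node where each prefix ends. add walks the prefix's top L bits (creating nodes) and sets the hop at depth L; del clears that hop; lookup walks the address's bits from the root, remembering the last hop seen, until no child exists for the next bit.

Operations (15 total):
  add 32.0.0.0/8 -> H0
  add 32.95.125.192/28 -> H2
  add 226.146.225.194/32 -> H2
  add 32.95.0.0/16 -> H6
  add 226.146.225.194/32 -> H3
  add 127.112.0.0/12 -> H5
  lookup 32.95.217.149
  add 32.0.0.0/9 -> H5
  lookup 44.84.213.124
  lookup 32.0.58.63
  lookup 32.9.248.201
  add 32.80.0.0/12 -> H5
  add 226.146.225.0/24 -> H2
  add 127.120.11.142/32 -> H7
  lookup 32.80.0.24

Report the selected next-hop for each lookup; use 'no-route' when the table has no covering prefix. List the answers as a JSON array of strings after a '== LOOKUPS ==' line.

Trace:
  + 32.0.0.0/8 (H0) depth=8
  + 32.95.125.192/28 (H2) depth=28
  + 226.146.225.194/32 (H2) depth=32
  + 32.95.0.0/16 (H6) depth=16
  + 226.146.225.194/32 (H3) depth=32
  + 127.112.0.0/12 (H5) depth=12
  Q 32.95.217.149: descend 0010000001011111 ; hops seen [H0,H6] ; pick H6
  + 32.0.0.0/9 (H5) depth=9
  Q 44.84.213.124: descend 0010 ; hops seen [∅] ; pick no-route
  Q 32.0.58.63: descend 001000000 ; hops seen [H0,H5] ; pick H5
  Q 32.9.248.201: descend 001000000 ; hops seen [H0,H5] ; pick H5
  + 32.80.0.0/12 (H5) depth=12
  + 226.146.225.0/24 (H2) depth=24
  + 127.120.11.142/32 (H7) depth=32
  Q 32.80.0.24: descend 001000000101 ; hops seen [H0,H5,H5] ; pick H5

== LOOKUPS ==
["H6","no-route","H5","H5","H5"]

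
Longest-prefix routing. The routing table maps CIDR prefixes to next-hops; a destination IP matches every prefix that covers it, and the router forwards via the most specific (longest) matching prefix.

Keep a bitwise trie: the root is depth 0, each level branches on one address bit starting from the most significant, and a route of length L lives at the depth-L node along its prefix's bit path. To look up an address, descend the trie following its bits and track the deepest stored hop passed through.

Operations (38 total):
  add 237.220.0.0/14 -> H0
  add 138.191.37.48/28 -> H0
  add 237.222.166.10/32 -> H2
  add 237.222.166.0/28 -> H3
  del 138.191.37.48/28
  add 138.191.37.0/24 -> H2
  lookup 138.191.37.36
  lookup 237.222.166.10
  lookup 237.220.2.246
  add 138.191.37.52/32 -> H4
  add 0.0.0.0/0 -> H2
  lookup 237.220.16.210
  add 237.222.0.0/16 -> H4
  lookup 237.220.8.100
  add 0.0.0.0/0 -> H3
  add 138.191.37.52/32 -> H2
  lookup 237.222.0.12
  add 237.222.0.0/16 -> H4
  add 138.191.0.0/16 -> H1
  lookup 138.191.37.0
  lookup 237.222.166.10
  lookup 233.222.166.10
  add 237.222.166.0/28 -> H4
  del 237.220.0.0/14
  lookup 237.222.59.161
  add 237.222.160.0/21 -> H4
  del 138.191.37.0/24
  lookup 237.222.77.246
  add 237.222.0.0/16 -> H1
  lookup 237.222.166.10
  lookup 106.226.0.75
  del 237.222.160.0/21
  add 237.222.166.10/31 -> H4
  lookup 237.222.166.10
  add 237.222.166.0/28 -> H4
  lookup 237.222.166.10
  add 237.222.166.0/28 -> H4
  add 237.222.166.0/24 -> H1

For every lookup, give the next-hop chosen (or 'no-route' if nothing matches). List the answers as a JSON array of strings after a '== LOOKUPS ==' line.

Apply in order:
  add 237.220.0.0/14 -> H0 at depth 14
  add 138.191.37.48/28 -> H0 at depth 28
  add 237.222.166.10/32 -> H2 at depth 32
  add 237.222.166.0/28 -> H3 at depth 28
  - 138.191.37.48/28 clear@28
  add 138.191.37.0/24 -> H2 at depth 24
  lookup 138.191.37.36: bits 100010101011111100100101001 walk d0:-→d1:-→d2:-→d3:-→d4:-→d5:-→d6:-→d7:-→d8:-→d9:-→d10:-→d11:-→d12:-→d13:-→d14:-→d15:-→d16:-→d17:-→d18:-→d19:-→d20:-→d21:-→d22:-→d23:-→d24:H2→d25:-→d26:-→d27:- -> H2
  lookup 237.222.166.10: bits 11101101110111101010011000001010 walk d0:-→d1:-→d2:-→d3:-→d4:-→d5:-→d6:-→d7:-→d8:-→d9:-→d10:-→d11:-→d12:-→d13:-→d14:H0→d15:-→d16:-→d17:-→d18:-→d19:-→d20:-→d21:-→d22:-→d23:-→d24:-→d25:-→d26:-→d27:-→d28:H3→d29:-→d30:-→d31:-→d32:H2 -> H2
  lookup 237.220.2.246: bits 11101101110111 walk d0:-→d1:-→d2:-→d3:-→d4:-→d5:-→d6:-→d7:-→d8:-→d9:-→d10:-→d11:-→d12:-→d13:-→d14:H0 -> H0
  add 138.191.37.52/32 -> H4 at depth 32
  add 0.0.0.0/0 -> H2 at depth 0
  lookup 237.220.16.210: bits 11101101110111 walk d0:H2→d1:-→d2:-→d3:-→d4:-→d5:-→d6:-→d7:-→d8:-→d9:-→d10:-→d11:-→d12:-→d13:-→d14:H0 -> H0
  add 237.222.0.0/16 -> H4 at depth 16
  lookup 237.220.8.100: bits 11101101110111 walk d0:H2→d1:-→d2:-→d3:-→d4:-→d5:-→d6:-→d7:-→d8:-→d9:-→d10:-→d11:-→d12:-→d13:-→d14:H0 -> H0
  add 0.0.0.0/0 -> H3 at depth 0
  add 138.191.37.52/32 -> H2 at depth 32
  lookup 237.222.0.12: bits 1110110111011110 walk d0:H3→d1:-→d2:-→d3:-→d4:-→d5:-→d6:-→d7:-→d8:-→d9:-→d10:-→d11:-→d12:-→d13:-→d14:H0→d15:-→d16:H4 -> H4
  add 237.222.0.0/16 -> H4 at depth 16
  add 138.191.0.0/16 -> H1 at depth 16
  lookup 138.191.37.0: bits 10001010101111110010010100 walk d0:H3→d1:-→d2:-→d3:-→d4:-→d5:-→d6:-→d7:-→d8:-→d9:-→d10:-→d11:-→d12:-→d13:-→d14:-→d15:-→d16:H1→d17:-→d18:-→d19:-→d20:-→d21:-→d22:-→d23:-→d24:H2→d25:-→d26:- -> H2
  lookup 237.222.166.10: bits 11101101110111101010011000001010 walk d0:H3→d1:-→d2:-→d3:-→d4:-→d5:-→d6:-→d7:-→d8:-→d9:-→d10:-→d11:-→d12:-→d13:-→d14:H0→d15:-→d16:H4→d17:-→d18:-→d19:-→d20:-→d21:-→d22:-→d23:-→d24:-→d25:-→d26:-→d27:-→d28:H3→d29:-→d30:-→d31:-→d32:H2 -> H2
  lookup 233.222.166.10: bits 11101 walk d0:H3→d1:-→d2:-→d3:-→d4:-→d5:- -> H3
  add 237.222.166.0/28 -> H4 at depth 28
  - 237.220.0.0/14 clear@14
  lookup 237.222.59.161: bits 1110110111011110 walk d0:H3→d1:-→d2:-→d3:-→d4:-→d5:-→d6:-→d7:-→d8:-→d9:-→d10:-→d11:-→d12:-→d13:-→d14:-→d15:-→d16:H4 -> H4
  add 237.222.160.0/21 -> H4 at depth 21
  - 138.191.37.0/24 clear@24
  lookup 237.222.77.246: bits 1110110111011110 walk d0:H3→d1:-→d2:-→d3:-→d4:-→d5:-→d6:-→d7:-→d8:-→d9:-→d10:-→d11:-→d12:-→d13:-→d14:-→d15:-→d16:H4 -> H4
  add 237.222.0.0/16 -> H1 at depth 16
  lookup 237.222.166.10: bits 11101101110111101010011000001010 walk d0:H3→d1:-→d2:-→d3:-→d4:-→d5:-→d6:-→d7:-→d8:-→d9:-→d10:-→d11:-→d12:-→d13:-→d14:-→d15:-→d16:H1→d17:-→d18:-→d19:-→d20:-→d21:H4→d22:-→d23:-→d24:-→d25:-→d26:-→d27:-→d28:H4→d29:-→d30:-→d31:-→d32:H2 -> H2
  lookup 106.226.0.75: bits ε walk d0:H3 -> H3
  - 237.222.160.0/21 clear@21
  add 237.222.166.10/31 -> H4 at depth 31
  lookup 237.222.166.10: bits 11101101110111101010011000001010 walk d0:H3→d1:-→d2:-→d3:-→d4:-→d5:-→d6:-→d7:-→d8:-→d9:-→d10:-→d11:-→d12:-→d13:-→d14:-→d15:-→d16:H1→d17:-→d18:-→d19:-→d20:-→d21:-→d22:-→d23:-→d24:-→d25:-→d26:-→d27:-→d28:H4→d29:-→d30:-→d31:H4→d32:H2 -> H2
  add 237.222.166.0/28 -> H4 at depth 28
  lookup 237.222.166.10: bits 11101101110111101010011000001010 walk d0:H3→d1:-→d2:-→d3:-→d4:-→d5:-→d6:-→d7:-→d8:-→d9:-→d10:-→d11:-→d12:-→d13:-→d14:-→d15:-→d16:H1→d17:-→d18:-→d19:-→d20:-→d21:-→d22:-→d23:-→d24:-→d25:-→d26:-→d27:-→d28:H4→d29:-→d30:-→d31:H4→d32:H2 -> H2
  add 237.222.166.0/28 -> H4 at depth 28
  add 237.222.166.0/24 -> H1 at depth 24

== LOOKUPS ==
["H2","H2","H0","H0","H0","H4","H2","H2","H3","H4","H4","H2","H3","H2","H2"]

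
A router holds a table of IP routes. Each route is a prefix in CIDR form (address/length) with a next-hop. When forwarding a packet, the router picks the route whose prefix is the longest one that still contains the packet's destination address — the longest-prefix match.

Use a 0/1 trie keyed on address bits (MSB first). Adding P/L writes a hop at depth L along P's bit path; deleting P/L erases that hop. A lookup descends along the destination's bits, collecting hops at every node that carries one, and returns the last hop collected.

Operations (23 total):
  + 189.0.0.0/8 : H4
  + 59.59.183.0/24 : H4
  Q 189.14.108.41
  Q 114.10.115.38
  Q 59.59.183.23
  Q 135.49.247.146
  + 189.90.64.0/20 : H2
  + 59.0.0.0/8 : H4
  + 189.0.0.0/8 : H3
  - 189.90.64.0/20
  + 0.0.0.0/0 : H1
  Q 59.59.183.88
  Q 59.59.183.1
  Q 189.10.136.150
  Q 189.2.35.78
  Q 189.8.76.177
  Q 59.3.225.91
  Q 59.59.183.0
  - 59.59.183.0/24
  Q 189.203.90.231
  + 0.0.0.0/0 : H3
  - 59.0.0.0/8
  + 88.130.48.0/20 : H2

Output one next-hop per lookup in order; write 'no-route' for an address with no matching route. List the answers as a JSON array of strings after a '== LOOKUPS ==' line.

Apply in order:
  add 189.0.0.0/8 -> H4 at depth 8
  add 59.59.183.0/24 -> H4 at depth 24
  Q 189.14.108.41: descend 10111101 ; hops seen [H4] ; pick H4
  Q 114.10.115.38: descend 0 ; hops seen [∅] ; pick no-route
  Q 59.59.183.23: descend 001110110011101110110111 ; hops seen [H4] ; pick H4
  Q 135.49.247.146: descend 10 ; hops seen [∅] ; pick no-route
  add 189.90.64.0/20 -> H2 at depth 20
  add 59.0.0.0/8 -> H4 at depth 8
  add 189.0.0.0/8 -> H3 at depth 8
  - 189.90.64.0/20 clear@20
  add 0.0.0.0/0 -> H1 at depth 0
  Q 59.59.183.88: descend 001110110011101110110111 ; hops seen [H1,H4,H4] ; pick H4
  Q 59.59.183.1: descend 001110110011101110110111 ; hops seen [H1,H4,H4] ; pick H4
  Q 189.10.136.150: descend 101111010 ; hops seen [H1,H3] ; pick H3
  Q 189.2.35.78: descend 101111010 ; hops seen [H1,H3] ; pick H3
  Q 189.8.76.177: descend 101111010 ; hops seen [H1,H3] ; pick H3
  Q 59.3.225.91: descend 0011101100 ; hops seen [H1,H4] ; pick H4
  Q 59.59.183.0: descend 001110110011101110110111 ; hops seen [H1,H4,H4] ; pick H4
  - 59.59.183.0/24 clear@24
  Q 189.203.90.231: descend 10111101 ; hops seen [H1,H3] ; pick H3
  add 0.0.0.0/0 -> H3 at depth 0
  - 59.0.0.0/8 clear@8
  add 88.130.48.0/20 -> H2 at depth 20

== LOOKUPS ==
["H4","no-route","H4","no-route","H4","H4","H3","H3","H3","H4","H4","H3"]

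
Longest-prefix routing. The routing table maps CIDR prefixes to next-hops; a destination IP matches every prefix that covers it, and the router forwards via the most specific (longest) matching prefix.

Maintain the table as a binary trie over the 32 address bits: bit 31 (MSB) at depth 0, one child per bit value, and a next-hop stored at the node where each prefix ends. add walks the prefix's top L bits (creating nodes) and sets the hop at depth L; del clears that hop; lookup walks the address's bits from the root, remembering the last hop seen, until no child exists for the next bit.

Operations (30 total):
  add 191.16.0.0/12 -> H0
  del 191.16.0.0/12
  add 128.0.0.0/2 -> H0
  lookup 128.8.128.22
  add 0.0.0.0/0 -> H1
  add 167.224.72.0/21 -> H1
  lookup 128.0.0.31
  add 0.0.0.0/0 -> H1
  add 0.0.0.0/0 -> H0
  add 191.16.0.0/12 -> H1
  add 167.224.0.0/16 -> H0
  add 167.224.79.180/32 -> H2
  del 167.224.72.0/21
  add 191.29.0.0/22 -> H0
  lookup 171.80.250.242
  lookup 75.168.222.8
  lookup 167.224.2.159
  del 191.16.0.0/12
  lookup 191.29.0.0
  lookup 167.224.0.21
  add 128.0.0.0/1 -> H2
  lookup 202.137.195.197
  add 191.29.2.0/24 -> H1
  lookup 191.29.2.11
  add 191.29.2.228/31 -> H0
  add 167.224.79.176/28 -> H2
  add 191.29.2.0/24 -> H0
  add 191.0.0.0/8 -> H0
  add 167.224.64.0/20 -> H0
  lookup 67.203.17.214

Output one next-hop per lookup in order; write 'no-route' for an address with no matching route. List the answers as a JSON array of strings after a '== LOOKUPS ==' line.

Apply in order:
  add 191.16.0.0/12 -> H0 at depth 12
  del 191.16.0.0/12 (clear depth 12)
  add 128.0.0.0/2 -> H0 at depth 2
  lookup 128.8.128.22: bits 10 walk d0:-→d1:-→d2:H0 -> H0
  add 0.0.0.0/0 -> H1 at depth 0
  add 167.224.72.0/21 -> H1 at depth 21
  lookup 128.0.0.31: bits 10 walk d0:H1→d1:-→d2:H0 -> H0
  add 0.0.0.0/0 -> H1 at depth 0
  add 0.0.0.0/0 -> H0 at depth 0
  add 191.16.0.0/12 -> H1 at depth 12
  add 167.224.0.0/16 -> H0 at depth 16
  add 167.224.79.180/32 -> H2 at depth 32
  del 167.224.72.0/21 (clear depth 21)
  add 191.29.0.0/22 -> H0 at depth 22
  lookup 171.80.250.242: bits 1010 walk d0:H0→d1:-→d2:H0→d3:-→d4:- -> H0
  lookup 75.168.222.8: bits ε walk d0:H0 -> H0
  lookup 167.224.2.159: bits 10100111111000000 walk d0:H0→d1:-→d2:H0→d3:-→d4:-→d5:-→d6:-→d7:-→d8:-→d9:-→d10:-→d11:-→d12:-→d13:-→d14:-→d15:-→d16:H0→d17:- -> H0
  del 191.16.0.0/12 (clear depth 12)
  lookup 191.29.0.0: bits 1011111100011101000000 walk d0:H0→d1:-→d2:H0→d3:-→d4:-→d5:-→d6:-→d7:-→d8:-→d9:-→d10:-→d11:-→d12:-→d13:-→d14:-→d15:-→d16:-→d17:-→d18:-→d19:-→d20:-→d21:-→d22:H0 -> H0
  lookup 167.224.0.21: bits 10100111111000000 walk d0:H0→d1:-→d2:H0→d3:-→d4:-→d5:-→d6:-→d7:-→d8:-→d9:-→d10:-→d11:-→d12:-→d13:-→d14:-→d15:-→d16:H0→d17:- -> H0
  add 128.0.0.0/1 -> H2 at depth 1
  lookup 202.137.195.197: bits 1 walk d0:H0→d1:H2 -> H2
  add 191.29.2.0/24 -> H1 at depth 24
  lookup 191.29.2.11: bits 101111110001110100000010 walk d0:H0→d1:H2→d2:H0→d3:-→d4:-→d5:-→d6:-→d7:-→d8:-→d9:-→d10:-→d11:-→d12:-→d13:-→d14:-→d15:-→d16:-→d17:-→d18:-→d19:-→d20:-→d21:-→d22:H0→d23:-→d24:H1 -> H1
  add 191.29.2.228/31 -> H0 at depth 31
  add 167.224.79.176/28 -> H2 at depth 28
  add 191.29.2.0/24 -> H0 at depth 24
  add 191.0.0.0/8 -> H0 at depth 8
  add 167.224.64.0/20 -> H0 at depth 20
  lookup 67.203.17.214: bits ε walk d0:H0 -> H0

== LOOKUPS ==
["H0","H0","H0","H0","H0","H0","H0","H2","H1","H0"]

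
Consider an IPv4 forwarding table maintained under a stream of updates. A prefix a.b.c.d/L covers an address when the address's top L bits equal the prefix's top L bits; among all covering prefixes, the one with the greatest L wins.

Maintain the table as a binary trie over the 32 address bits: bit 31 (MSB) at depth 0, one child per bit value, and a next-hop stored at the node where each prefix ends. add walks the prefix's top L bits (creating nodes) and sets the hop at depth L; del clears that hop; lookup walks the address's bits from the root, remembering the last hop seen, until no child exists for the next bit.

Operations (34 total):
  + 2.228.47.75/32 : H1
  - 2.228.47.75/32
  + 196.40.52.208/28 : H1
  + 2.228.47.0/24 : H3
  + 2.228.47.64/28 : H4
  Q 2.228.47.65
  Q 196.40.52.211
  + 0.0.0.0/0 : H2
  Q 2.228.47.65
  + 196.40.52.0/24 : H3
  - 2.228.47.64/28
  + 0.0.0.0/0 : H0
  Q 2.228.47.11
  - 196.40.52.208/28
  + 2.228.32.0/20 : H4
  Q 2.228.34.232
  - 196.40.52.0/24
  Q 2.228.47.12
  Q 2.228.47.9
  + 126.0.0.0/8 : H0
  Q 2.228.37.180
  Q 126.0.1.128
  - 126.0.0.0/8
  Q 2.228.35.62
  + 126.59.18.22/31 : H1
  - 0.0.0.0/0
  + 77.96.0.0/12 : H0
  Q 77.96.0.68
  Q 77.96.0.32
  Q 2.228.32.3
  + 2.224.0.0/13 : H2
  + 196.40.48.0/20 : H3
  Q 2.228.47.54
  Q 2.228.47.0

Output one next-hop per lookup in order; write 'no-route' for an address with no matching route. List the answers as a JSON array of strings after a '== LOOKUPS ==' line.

Trace:
  add 2.228.47.75/32 -> H1 at depth 32
  del 2.228.47.75/32 (clear depth 32)
  add 196.40.52.208/28 -> H1 at depth 28
  add 2.228.47.0/24 -> H3 at depth 24
  add 2.228.47.64/28 -> H4 at depth 28
  ? 2.228.47.65  path d0:-→d1:-→d2:-→d3:-→d4:-→d5:-→d6:-→d7:-→d8:-→d9:-→d10:-→d11:-→d12:-→d13:-→d14:-→d15:-→d16:-→d17:-→d18:-→d19:-→d20:-→d21:-→d22:-→d23:-→d24:H3→d25:-→d26:-→d27:-→d28:H4  best=H4
  ? 196.40.52.211  path d0:-→d1:-→d2:-→d3:-→d4:-→d5:-→d6:-→d7:-→d8:-→d9:-→d10:-→d11:-→d12:-→d13:-→d14:-→d15:-→d16:-→d17:-→d18:-→d19:-→d20:-→d21:-→d22:-→d23:-→d24:-→d25:-→d26:-→d27:-→d28:H1  best=H1
  add 0.0.0.0/0 -> H2 at depth 0
  ? 2.228.47.65  path d0:H2→d1:-→d2:-→d3:-→d4:-→d5:-→d6:-→d7:-→d8:-→d9:-→d10:-→d11:-→d12:-→d13:-→d14:-→d15:-→d16:-→d17:-→d18:-→d19:-→d20:-→d21:-→d22:-→d23:-→d24:H3→d25:-→d26:-→d27:-→d28:H4  best=H4
  add 196.40.52.0/24 -> H3 at depth 24
  del 2.228.47.64/28 (clear depth 28)
  add 0.0.0.0/0 -> H0 at depth 0
  ? 2.228.47.11  path d0:H0→d1:-→d2:-→d3:-→d4:-→d5:-→d6:-→d7:-→d8:-→d9:-→d10:-→d11:-→d12:-→d13:-→d14:-→d15:-→d16:-→d17:-→d18:-→d19:-→d20:-→d21:-→d22:-→d23:-→d24:H3→d25:-  best=H3
  del 196.40.52.208/28 (clear depth 28)
  add 2.228.32.0/20 -> H4 at depth 20
  ? 2.228.34.232  path d0:H0→d1:-→d2:-→d3:-→d4:-→d5:-→d6:-→d7:-→d8:-→d9:-→d10:-→d11:-→d12:-→d13:-→d14:-→d15:-→d16:-→d17:-→d18:-→d19:-→d20:H4  best=H4
  del 196.40.52.0/24 (clear depth 24)
  ? 2.228.47.12  path d0:H0→d1:-→d2:-→d3:-→d4:-→d5:-→d6:-→d7:-→d8:-→d9:-→d10:-→d11:-→d12:-→d13:-→d14:-→d15:-→d16:-→d17:-→d18:-→d19:-→d20:H4→d21:-→d22:-→d23:-→d24:H3→d25:-  best=H3
  ? 2.228.47.9  path d0:H0→d1:-→d2:-→d3:-→d4:-→d5:-→d6:-→d7:-→d8:-→d9:-→d10:-→d11:-→d12:-→d13:-→d14:-→d15:-→d16:-→d17:-→d18:-→d19:-→d20:H4→d21:-→d22:-→d23:-→d24:H3→d25:-  best=H3
  add 126.0.0.0/8 -> H0 at depth 8
  ? 2.228.37.180  path d0:H0→d1:-→d2:-→d3:-→d4:-→d5:-→d6:-→d7:-→d8:-→d9:-→d10:-→d11:-→d12:-→d13:-→d14:-→d15:-→d16:-→d17:-→d18:-→d19:-→d20:H4  best=H4
  ? 126.0.1.128  path d0:H0→d1:-→d2:-→d3:-→d4:-→d5:-→d6:-→d7:-→d8:H0  best=H0
  del 126.0.0.0/8 (clear depth 8)
  ? 2.228.35.62  path d0:H0→d1:-→d2:-→d3:-→d4:-→d5:-→d6:-→d7:-→d8:-→d9:-→d10:-→d11:-→d12:-→d13:-→d14:-→d15:-→d16:-→d17:-→d18:-→d19:-→d20:H4  best=H4
  add 126.59.18.22/31 -> H1 at depth 31
  del 0.0.0.0/0 (clear depth 0)
  add 77.96.0.0/12 -> H0 at depth 12
  ? 77.96.0.68  path d0:-→d1:-→d2:-→d3:-→d4:-→d5:-→d6:-→d7:-→d8:-→d9:-→d10:-→d11:-→d12:H0  best=H0
  ? 77.96.0.32  path d0:-→d1:-→d2:-→d3:-→d4:-→d5:-→d6:-→d7:-→d8:-→d9:-→d10:-→d11:-→d12:H0  best=H0
  ? 2.228.32.3  path d0:-→d1:-→d2:-→d3:-→d4:-→d5:-→d6:-→d7:-→d8:-→d9:-→d10:-→d11:-→d12:-→d13:-→d14:-→d15:-→d16:-→d17:-→d18:-→d19:-→d20:H4  best=H4
  add 2.224.0.0/13 -> H2 at depth 13
  add 196.40.48.0/20 -> H3 at depth 20
  ? 2.228.47.54  path d0:-→d1:-→d2:-→d3:-→d4:-→d5:-→d6:-→d7:-→d8:-→d9:-→d10:-→d11:-→d12:-→d13:H2→d14:-→d15:-→d16:-→d17:-→d18:-→d19:-→d20:H4→d21:-→d22:-→d23:-→d24:H3→d25:-  best=H3
  ? 2.228.47.0  path d0:-→d1:-→d2:-→d3:-→d4:-→d5:-→d6:-→d7:-→d8:-→d9:-→d10:-→d11:-→d12:-→d13:H2→d14:-→d15:-→d16:-→d17:-→d18:-→d19:-→d20:H4→d21:-→d22:-→d23:-→d24:H3→d25:-  best=H3

== LOOKUPS ==
["H4","H1","H4","H3","H4","H3","H3","H4","H0","H4","H0","H0","H4","H3","H3"]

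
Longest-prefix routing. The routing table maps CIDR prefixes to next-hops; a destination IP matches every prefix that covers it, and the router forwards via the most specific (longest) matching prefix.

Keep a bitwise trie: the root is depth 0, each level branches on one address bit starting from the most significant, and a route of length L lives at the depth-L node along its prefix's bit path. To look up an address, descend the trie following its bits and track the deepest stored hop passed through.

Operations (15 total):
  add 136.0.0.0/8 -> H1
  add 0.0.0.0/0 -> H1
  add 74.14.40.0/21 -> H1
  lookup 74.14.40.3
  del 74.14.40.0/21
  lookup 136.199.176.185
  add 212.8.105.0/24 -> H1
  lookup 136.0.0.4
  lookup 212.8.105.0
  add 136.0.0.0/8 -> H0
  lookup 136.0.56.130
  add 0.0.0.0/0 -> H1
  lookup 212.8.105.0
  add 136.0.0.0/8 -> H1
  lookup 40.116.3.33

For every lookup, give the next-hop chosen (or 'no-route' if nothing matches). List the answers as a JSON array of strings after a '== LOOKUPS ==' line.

Trace:
  + 136.0.0.0/8 (H1) depth=8
  + 0.0.0.0/0 (H1) depth=0
  + 74.14.40.0/21 (H1) depth=21
  ? 74.14.40.3  path d0:H1→d1:-→d2:-→d3:-→d4:-→d5:-→d6:-→d7:-→d8:-→d9:-→d10:-→d11:-→d12:-→d13:-→d14:-→d15:-→d16:-→d17:-→d18:-→d19:-→d20:-→d21:H1  best=H1
  del 74.14.40.0/21 (clear depth 21)
  ? 136.199.176.185  path d0:H1→d1:-→d2:-→d3:-→d4:-→d5:-→d6:-→d7:-→d8:H1  best=H1
  + 212.8.105.0/24 (H1) depth=24
  ? 136.0.0.4  path d0:H1→d1:-→d2:-→d3:-→d4:-→d5:-→d6:-→d7:-→d8:H1  best=H1
  ? 212.8.105.0  path d0:H1→d1:-→d2:-→d3:-→d4:-→d5:-→d6:-→d7:-→d8:-→d9:-→d10:-→d11:-→d12:-→d13:-→d14:-→d15:-→d16:-→d17:-→d18:-→d19:-→d20:-→d21:-→d22:-→d23:-→d24:H1  best=H1
  + 136.0.0.0/8 (H0) depth=8
  ? 136.0.56.130  path d0:H1→d1:-→d2:-→d3:-→d4:-→d5:-→d6:-→d7:-→d8:H0  best=H0
  + 0.0.0.0/0 (H1) depth=0
  ? 212.8.105.0  path d0:H1→d1:-→d2:-→d3:-→d4:-→d5:-→d6:-→d7:-→d8:-→d9:-→d10:-→d11:-→d12:-→d13:-→d14:-→d15:-→d16:-→d17:-→d18:-→d19:-→d20:-→d21:-→d22:-→d23:-→d24:H1  best=H1
  + 136.0.0.0/8 (H1) depth=8
  ? 40.116.3.33  path d0:H1→d1:-  best=H1

== LOOKUPS ==
["H1","H1","H1","H1","H0","H1","H1"]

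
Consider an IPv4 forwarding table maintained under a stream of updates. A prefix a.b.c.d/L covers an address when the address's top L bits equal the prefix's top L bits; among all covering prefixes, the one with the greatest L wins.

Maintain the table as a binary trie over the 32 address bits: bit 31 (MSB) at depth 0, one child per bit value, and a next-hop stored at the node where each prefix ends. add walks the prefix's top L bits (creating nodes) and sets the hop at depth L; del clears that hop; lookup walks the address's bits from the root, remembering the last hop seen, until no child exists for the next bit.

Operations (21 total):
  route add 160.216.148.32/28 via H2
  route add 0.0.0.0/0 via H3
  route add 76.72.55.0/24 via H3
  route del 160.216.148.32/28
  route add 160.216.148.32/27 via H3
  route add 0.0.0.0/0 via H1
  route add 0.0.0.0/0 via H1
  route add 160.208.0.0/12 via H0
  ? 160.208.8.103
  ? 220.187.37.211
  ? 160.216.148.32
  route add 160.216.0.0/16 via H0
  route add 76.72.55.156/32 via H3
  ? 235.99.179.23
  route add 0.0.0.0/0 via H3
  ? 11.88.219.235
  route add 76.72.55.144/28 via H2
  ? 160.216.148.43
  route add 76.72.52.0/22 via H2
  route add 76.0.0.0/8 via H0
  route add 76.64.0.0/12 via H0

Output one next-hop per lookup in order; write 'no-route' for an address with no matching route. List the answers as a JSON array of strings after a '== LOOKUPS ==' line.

Process each operation:
  + 160.216.148.32/28 (H2) depth=28
  + 0.0.0.0/0 (H3) depth=0
  + 76.72.55.0/24 (H3) depth=24
  del 160.216.148.32/28 (clear depth 28)
  + 160.216.148.32/27 (H3) depth=27
  + 0.0.0.0/0 (H1) depth=0
  + 0.0.0.0/0 (H1) depth=0
  + 160.208.0.0/12 (H0) depth=12
  Q 160.208.8.103: descend 101000001101 ; hops seen [H1,H0] ; pick H0
  Q 220.187.37.211: descend 1 ; hops seen [H1] ; pick H1
  Q 160.216.148.32: descend 1010000011011000100101000010 ; hops seen [H1,H0,H3] ; pick H3
  + 160.216.0.0/16 (H0) depth=16
  + 76.72.55.156/32 (H3) depth=32
  Q 235.99.179.23: descend 1 ; hops seen [H1] ; pick H1
  + 0.0.0.0/0 (H3) depth=0
  Q 11.88.219.235: descend 0 ; hops seen [H3] ; pick H3
  + 76.72.55.144/28 (H2) depth=28
  Q 160.216.148.43: descend 1010000011011000100101000010 ; hops seen [H3,H0,H0,H3] ; pick H3
  + 76.72.52.0/22 (H2) depth=22
  + 76.0.0.0/8 (H0) depth=8
  + 76.64.0.0/12 (H0) depth=12

== LOOKUPS ==
["H0","H1","H3","H1","H3","H3"]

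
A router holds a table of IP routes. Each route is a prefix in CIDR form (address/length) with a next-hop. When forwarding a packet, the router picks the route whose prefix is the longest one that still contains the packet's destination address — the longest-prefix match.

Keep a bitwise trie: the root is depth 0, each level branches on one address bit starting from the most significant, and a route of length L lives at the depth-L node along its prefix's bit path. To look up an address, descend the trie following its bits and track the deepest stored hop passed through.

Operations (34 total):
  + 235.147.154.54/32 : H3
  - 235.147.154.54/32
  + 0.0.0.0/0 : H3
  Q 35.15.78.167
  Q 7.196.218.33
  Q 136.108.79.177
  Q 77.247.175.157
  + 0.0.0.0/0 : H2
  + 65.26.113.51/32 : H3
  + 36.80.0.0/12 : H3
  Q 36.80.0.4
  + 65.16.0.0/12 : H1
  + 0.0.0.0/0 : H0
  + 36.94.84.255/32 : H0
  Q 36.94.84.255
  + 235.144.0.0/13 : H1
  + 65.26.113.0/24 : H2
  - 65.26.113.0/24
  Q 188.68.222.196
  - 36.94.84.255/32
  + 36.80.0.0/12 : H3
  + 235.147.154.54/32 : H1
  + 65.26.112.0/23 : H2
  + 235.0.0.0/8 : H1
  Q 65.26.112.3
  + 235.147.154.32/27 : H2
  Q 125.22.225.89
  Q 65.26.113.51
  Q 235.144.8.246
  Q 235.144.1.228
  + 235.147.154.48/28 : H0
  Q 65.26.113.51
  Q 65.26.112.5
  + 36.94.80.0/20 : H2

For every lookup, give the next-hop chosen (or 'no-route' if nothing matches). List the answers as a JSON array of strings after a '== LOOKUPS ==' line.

Trace:
  add 235.147.154.54/32 -> H3 at depth 32
  - 235.147.154.54/32 clear@32
  add 0.0.0.0/0 -> H3 at depth 0
  ? 35.15.78.167  path d0:H3  best=H3
  ? 7.196.218.33  path d0:H3  best=H3
  ? 136.108.79.177  path d0:H3→d1:-  best=H3
  ? 77.247.175.157  path d0:H3  best=H3
  add 0.0.0.0/0 -> H2 at depth 0
  add 65.26.113.51/32 -> H3 at depth 32
  add 36.80.0.0/12 -> H3 at depth 12
  ? 36.80.0.4  path d0:H2→d1:-→d2:-→d3:-→d4:-→d5:-→d6:-→d7:-→d8:-→d9:-→d10:-→d11:-→d12:H3  best=H3
  add 65.16.0.0/12 -> H1 at depth 12
  add 0.0.0.0/0 -> H0 at depth 0
  add 36.94.84.255/32 -> H0 at depth 32
  ? 36.94.84.255  path d0:H0→d1:-→d2:-→d3:-→d4:-→d5:-→d6:-→d7:-→d8:-→d9:-→d10:-→d11:-→d12:H3→d13:-→d14:-→d15:-→d16:-→d17:-→d18:-→d19:-→d20:-→d21:-→d22:-→d23:-→d24:-→d25:-→d26:-→d27:-→d28:-→d29:-→d30:-→d31:-→d32:H0  best=H0
  add 235.144.0.0/13 -> H1 at depth 13
  add 65.26.113.0/24 -> H2 at depth 24
  - 65.26.113.0/24 clear@24
  ? 188.68.222.196  path d0:H0→d1:-  best=H0
  - 36.94.84.255/32 clear@32
  add 36.80.0.0/12 -> H3 at depth 12
  add 235.147.154.54/32 -> H1 at depth 32
  add 65.26.112.0/23 -> H2 at depth 23
  add 235.0.0.0/8 -> H1 at depth 8
  ? 65.26.112.3  path d0:H0→d1:-→d2:-→d3:-→d4:-→d5:-→d6:-→d7:-→d8:-→d9:-→d10:-→d11:-→d12:H1→d13:-→d14:-→d15:-→d16:-→d17:-→d18:-→d19:-→d20:-→d21:-→d22:-→d23:H2  best=H2
  add 235.147.154.32/27 -> H2 at depth 27
  ? 125.22.225.89  path d0:H0→d1:-→d2:-  best=H0
  ? 65.26.113.51  path d0:H0→d1:-→d2:-→d3:-→d4:-→d5:-→d6:-→d7:-→d8:-→d9:-→d10:-→d11:-→d12:H1→d13:-→d14:-→d15:-→d16:-→d17:-→d18:-→d19:-→d20:-→d21:-→d22:-→d23:H2→d24:-→d25:-→d26:-→d27:-→d28:-→d29:-→d30:-→d31:-→d32:H3  best=H3
  ? 235.144.8.246  path d0:H0→d1:-→d2:-→d3:-→d4:-→d5:-→d6:-→d7:-→d8:H1→d9:-→d10:-→d11:-→d12:-→d13:H1→d14:-  best=H1
  ? 235.144.1.228  path d0:H0→d1:-→d2:-→d3:-→d4:-→d5:-→d6:-→d7:-→d8:H1→d9:-→d10:-→d11:-→d12:-→d13:H1→d14:-  best=H1
  add 235.147.154.48/28 -> H0 at depth 28
  ? 65.26.113.51  path d0:H0→d1:-→d2:-→d3:-→d4:-→d5:-→d6:-→d7:-→d8:-→d9:-→d10:-→d11:-→d12:H1→d13:-→d14:-→d15:-→d16:-→d17:-→d18:-→d19:-→d20:-→d21:-→d22:-→d23:H2→d24:-→d25:-→d26:-→d27:-→d28:-→d29:-→d30:-→d31:-→d32:H3  best=H3
  ? 65.26.112.5  path d0:H0→d1:-→d2:-→d3:-→d4:-→d5:-→d6:-→d7:-→d8:-→d9:-→d10:-→d11:-→d12:H1→d13:-→d14:-→d15:-→d16:-→d17:-→d18:-→d19:-→d20:-→d21:-→d22:-→d23:H2  best=H2
  add 36.94.80.0/20 -> H2 at depth 20

== LOOKUPS ==
["H3","H3","H3","H3","H3","H0","H0","H2","H0","H3","H1","H1","H3","H2"]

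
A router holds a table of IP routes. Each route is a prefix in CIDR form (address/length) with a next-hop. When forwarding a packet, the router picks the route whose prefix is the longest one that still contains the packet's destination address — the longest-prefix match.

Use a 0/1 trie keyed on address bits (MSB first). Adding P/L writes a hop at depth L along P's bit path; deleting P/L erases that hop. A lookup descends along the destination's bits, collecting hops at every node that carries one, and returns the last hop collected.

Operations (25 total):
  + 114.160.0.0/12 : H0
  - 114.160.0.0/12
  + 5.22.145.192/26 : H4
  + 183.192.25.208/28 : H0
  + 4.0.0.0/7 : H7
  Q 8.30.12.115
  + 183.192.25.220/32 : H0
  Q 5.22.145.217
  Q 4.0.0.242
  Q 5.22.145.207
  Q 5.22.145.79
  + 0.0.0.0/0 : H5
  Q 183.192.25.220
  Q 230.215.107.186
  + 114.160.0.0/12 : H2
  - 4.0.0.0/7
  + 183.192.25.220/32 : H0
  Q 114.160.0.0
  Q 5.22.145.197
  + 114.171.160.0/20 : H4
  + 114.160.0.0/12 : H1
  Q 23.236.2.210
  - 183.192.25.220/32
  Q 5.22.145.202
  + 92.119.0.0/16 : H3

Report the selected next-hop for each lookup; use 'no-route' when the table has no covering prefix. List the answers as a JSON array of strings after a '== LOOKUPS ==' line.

Apply in order:
  add 114.160.0.0/12 -> H0 at depth 12
  - 114.160.0.0/12 clear@12
  add 5.22.145.192/26 -> H4 at depth 26
  add 183.192.25.208/28 -> H0 at depth 28
  add 4.0.0.0/7 -> H7 at depth 7
  lookup 8.30.12.115: bits 0000 walk d0:-→d1:-→d2:-→d3:-→d4:- -> no-route
  add 183.192.25.220/32 -> H0 at depth 32
  lookup 5.22.145.217: bits 00000101000101101001000111 walk d0:-→d1:-→d2:-→d3:-→d4:-→d5:-→d6:-→d7:H7→d8:-→d9:-→d10:-→d11:-→d12:-→d13:-→d14:-→d15:-→d16:-→d17:-→d18:-→d19:-→d20:-→d21:-→d22:-→d23:-→d24:-→d25:-→d26:H4 -> H4
  lookup 4.0.0.242: bits 0000010 walk d0:-→d1:-→d2:-→d3:-→d4:-→d5:-→d6:-→d7:H7 -> H7
  lookup 5.22.145.207: bits 00000101000101101001000111 walk d0:-→d1:-→d2:-→d3:-→d4:-→d5:-→d6:-→d7:H7→d8:-→d9:-→d10:-→d11:-→d12:-→d13:-→d14:-→d15:-→d16:-→d17:-→d18:-→d19:-→d20:-→d21:-→d22:-→d23:-→d24:-→d25:-→d26:H4 -> H4
  lookup 5.22.145.79: bits 000001010001011010010001 walk d0:-→d1:-→d2:-→d3:-→d4:-→d5:-→d6:-→d7:H7→d8:-→d9:-→d10:-→d11:-→d12:-→d13:-→d14:-→d15:-→d16:-→d17:-→d18:-→d19:-→d20:-→d21:-→d22:-→d23:-→d24:- -> H7
  add 0.0.0.0/0 -> H5 at depth 0
  lookup 183.192.25.220: bits 10110111110000000001100111011100 walk d0:H5→d1:-→d2:-→d3:-→d4:-→d5:-→d6:-→d7:-→d8:-→d9:-→d10:-→d11:-→d12:-→d13:-→d14:-→d15:-→d16:-→d17:-→d18:-→d19:-→d20:-→d21:-→d22:-→d23:-→d24:-→d25:-→d26:-→d27:-→d28:H0→d29:-→d30:-→d31:-→d32:H0 -> H0
  lookup 230.215.107.186: bits 1 walk d0:H5→d1:- -> H5
  add 114.160.0.0/12 -> H2 at depth 12
  - 4.0.0.0/7 clear@7
  add 183.192.25.220/32 -> H0 at depth 32
  lookup 114.160.0.0: bits 011100101010 walk d0:H5→d1:-→d2:-→d3:-→d4:-→d5:-→d6:-→d7:-→d8:-→d9:-→d10:-→d11:-→d12:H2 -> H2
  lookup 5.22.145.197: bits 00000101000101101001000111 walk d0:H5→d1:-→d2:-→d3:-→d4:-→d5:-→d6:-→d7:-→d8:-→d9:-→d10:-→d11:-→d12:-→d13:-→d14:-→d15:-→d16:-→d17:-→d18:-→d19:-→d20:-→d21:-→d22:-→d23:-→d24:-→d25:-→d26:H4 -> H4
  add 114.171.160.0/20 -> H4 at depth 20
  add 114.160.0.0/12 -> H1 at depth 12
  lookup 23.236.2.210: bits 000 walk d0:H5→d1:-→d2:-→d3:- -> H5
  - 183.192.25.220/32 clear@32
  lookup 5.22.145.202: bits 00000101000101101001000111 walk d0:H5→d1:-→d2:-→d3:-→d4:-→d5:-→d6:-→d7:-→d8:-→d9:-→d10:-→d11:-→d12:-→d13:-→d14:-→d15:-→d16:-→d17:-→d18:-→d19:-→d20:-→d21:-→d22:-→d23:-→d24:-→d25:-→d26:H4 -> H4
  add 92.119.0.0/16 -> H3 at depth 16

== LOOKUPS ==
["no-route","H4","H7","H4","H7","H0","H5","H2","H4","H5","H4"]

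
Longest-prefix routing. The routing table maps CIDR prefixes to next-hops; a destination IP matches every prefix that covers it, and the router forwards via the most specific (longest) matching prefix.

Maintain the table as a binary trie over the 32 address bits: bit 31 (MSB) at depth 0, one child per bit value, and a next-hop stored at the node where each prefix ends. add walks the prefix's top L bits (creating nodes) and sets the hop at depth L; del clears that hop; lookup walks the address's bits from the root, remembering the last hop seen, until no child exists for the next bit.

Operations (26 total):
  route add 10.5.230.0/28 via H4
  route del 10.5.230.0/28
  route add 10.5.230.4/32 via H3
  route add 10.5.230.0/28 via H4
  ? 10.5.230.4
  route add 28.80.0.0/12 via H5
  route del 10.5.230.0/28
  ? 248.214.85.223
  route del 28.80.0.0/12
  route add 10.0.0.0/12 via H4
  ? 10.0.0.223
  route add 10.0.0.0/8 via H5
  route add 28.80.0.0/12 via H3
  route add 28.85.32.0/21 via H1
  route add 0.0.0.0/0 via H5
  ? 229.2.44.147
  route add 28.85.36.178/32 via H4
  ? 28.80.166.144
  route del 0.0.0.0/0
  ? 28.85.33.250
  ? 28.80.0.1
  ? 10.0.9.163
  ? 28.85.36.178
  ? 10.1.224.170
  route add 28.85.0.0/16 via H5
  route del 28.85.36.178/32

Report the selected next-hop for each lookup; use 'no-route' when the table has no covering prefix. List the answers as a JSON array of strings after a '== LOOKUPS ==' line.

Apply in order:
  add 10.5.230.0/28 -> H4 at depth 28
  - 10.5.230.0/28 clear@28
  add 10.5.230.4/32 -> H3 at depth 32
  add 10.5.230.0/28 -> H4 at depth 28
  Q 10.5.230.4: descend 00001010000001011110011000000100 ; hops seen [H4,H3] ; pick H3
  add 28.80.0.0/12 -> H5 at depth 12
  - 10.5.230.0/28 clear@28
  Q 248.214.85.223: descend ε ; hops seen [∅] ; pick no-route
  - 28.80.0.0/12 clear@12
  add 10.0.0.0/12 -> H4 at depth 12
  Q 10.0.0.223: descend 0000101000000 ; hops seen [H4] ; pick H4
  add 10.0.0.0/8 -> H5 at depth 8
  add 28.80.0.0/12 -> H3 at depth 12
  add 28.85.32.0/21 -> H1 at depth 21
  add 0.0.0.0/0 -> H5 at depth 0
  Q 229.2.44.147: descend ε ; hops seen [H5] ; pick H5
  add 28.85.36.178/32 -> H4 at depth 32
  Q 28.80.166.144: descend 0001110001010 ; hops seen [H5,H3] ; pick H3
  - 0.0.0.0/0 clear@0
  Q 28.85.33.250: descend 000111000101010100100 ; hops seen [H3,H1] ; pick H1
  Q 28.80.0.1: descend 0001110001010 ; hops seen [H3] ; pick H3
  Q 10.0.9.163: descend 0000101000000 ; hops seen [H5,H4] ; pick H4
  Q 28.85.36.178: descend 00011100010101010010010010110010 ; hops seen [H3,H1,H4] ; pick H4
  Q 10.1.224.170: descend 0000101000000 ; hops seen [H5,H4] ; pick H4
  add 28.85.0.0/16 -> H5 at depth 16
  - 28.85.36.178/32 clear@32

== LOOKUPS ==
["H3","no-route","H4","H5","H3","H1","H3","H4","H4","H4"]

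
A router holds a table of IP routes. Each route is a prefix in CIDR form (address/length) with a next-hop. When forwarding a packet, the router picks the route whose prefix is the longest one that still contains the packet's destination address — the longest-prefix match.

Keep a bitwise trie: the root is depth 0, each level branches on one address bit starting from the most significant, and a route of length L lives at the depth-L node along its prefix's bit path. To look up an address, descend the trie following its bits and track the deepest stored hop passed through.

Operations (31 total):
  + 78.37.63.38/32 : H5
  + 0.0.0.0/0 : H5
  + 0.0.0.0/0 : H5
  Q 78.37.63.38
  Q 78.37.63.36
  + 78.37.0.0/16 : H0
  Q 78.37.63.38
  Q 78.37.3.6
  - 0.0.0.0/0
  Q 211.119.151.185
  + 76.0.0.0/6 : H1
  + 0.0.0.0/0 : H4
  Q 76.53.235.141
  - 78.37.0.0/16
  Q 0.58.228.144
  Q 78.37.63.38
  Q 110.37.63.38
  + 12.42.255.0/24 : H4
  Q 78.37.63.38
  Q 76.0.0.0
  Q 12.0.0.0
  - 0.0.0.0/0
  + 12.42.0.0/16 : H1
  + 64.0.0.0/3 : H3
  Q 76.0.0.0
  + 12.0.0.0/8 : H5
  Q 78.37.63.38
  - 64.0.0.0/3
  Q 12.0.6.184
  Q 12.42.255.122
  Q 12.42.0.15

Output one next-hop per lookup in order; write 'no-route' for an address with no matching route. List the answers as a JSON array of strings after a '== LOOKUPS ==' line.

Apply in order:
  + 78.37.63.38/32 (H5) depth=32
  + 0.0.0.0/0 (H5) depth=0
  + 0.0.0.0/0 (H5) depth=0
  ? 78.37.63.38  path d0:H5→d1:-→d2:-→d3:-→d4:-→d5:-→d6:-→d7:-→d8:-→d9:-→d10:-→d11:-→d12:-→d13:-→d14:-→d15:-→d16:-→d17:-→d18:-→d19:-→d20:-→d21:-→d22:-→d23:-→d24:-→d25:-→d26:-→d27:-→d28:-→d29:-→d30:-→d31:-→d32:H5  best=H5
  ? 78.37.63.36  path d0:H5→d1:-→d2:-→d3:-→d4:-→d5:-→d6:-→d7:-→d8:-→d9:-→d10:-→d11:-→d12:-→d13:-→d14:-→d15:-→d16:-→d17:-→d18:-→d19:-→d20:-→d21:-→d22:-→d23:-→d24:-→d25:-→d26:-→d27:-→d28:-→d29:-→d30:-  best=H5
  + 78.37.0.0/16 (H0) depth=16
  ? 78.37.63.38  path d0:H5→d1:-→d2:-→d3:-→d4:-→d5:-→d6:-→d7:-→d8:-→d9:-→d10:-→d11:-→d12:-→d13:-→d14:-→d15:-→d16:H0→d17:-→d18:-→d19:-→d20:-→d21:-→d22:-→d23:-→d24:-→d25:-→d26:-→d27:-→d28:-→d29:-→d30:-→d31:-→d32:H5  best=H5
  ? 78.37.3.6  path d0:H5→d1:-→d2:-→d3:-→d4:-→d5:-→d6:-→d7:-→d8:-→d9:-→d10:-→d11:-→d12:-→d13:-→d14:-→d15:-→d16:H0→d17:-→d18:-  best=H0
  - 0.0.0.0/0 clear@0
  ? 211.119.151.185  path d0:-  best=no-route
  + 76.0.0.0/6 (H1) depth=6
  + 0.0.0.0/0 (H4) depth=0
  ? 76.53.235.141  path d0:H4→d1:-→d2:-→d3:-→d4:-→d5:-→d6:H1  best=H1
  - 78.37.0.0/16 clear@16
  ? 0.58.228.144  path d0:H4→d1:-  best=H4
  ? 78.37.63.38  path d0:H4→d1:-→d2:-→d3:-→d4:-→d5:-→d6:H1→d7:-→d8:-→d9:-→d10:-→d11:-→d12:-→d13:-→d14:-→d15:-→d16:-→d17:-→d18:-→d19:-→d20:-→d21:-→d22:-→d23:-→d24:-→d25:-→d26:-→d27:-→d28:-→d29:-→d30:-→d31:-→d32:H5  best=H5
  ? 110.37.63.38  path d0:H4→d1:-→d2:-  best=H4
  + 12.42.255.0/24 (H4) depth=24
  ? 78.37.63.38  path d0:H4→d1:-→d2:-→d3:-→d4:-→d5:-→d6:H1→d7:-→d8:-→d9:-→d10:-→d11:-→d12:-→d13:-→d14:-→d15:-→d16:-→d17:-→d18:-→d19:-→d20:-→d21:-→d22:-→d23:-→d24:-→d25:-→d26:-→d27:-→d28:-→d29:-→d30:-→d31:-→d32:H5  best=H5
  ? 76.0.0.0  path d0:H4→d1:-→d2:-→d3:-→d4:-→d5:-→d6:H1  best=H1
  ? 12.0.0.0  path d0:H4→d1:-→d2:-→d3:-→d4:-→d5:-→d6:-→d7:-→d8:-→d9:-→d10:-  best=H4
  - 0.0.0.0/0 clear@0
  + 12.42.0.0/16 (H1) depth=16
  + 64.0.0.0/3 (H3) depth=3
  ? 76.0.0.0  path d0:-→d1:-→d2:-→d3:H3→d4:-→d5:-→d6:H1  best=H1
  + 12.0.0.0/8 (H5) depth=8
  ? 78.37.63.38  path d0:-→d1:-→d2:-→d3:H3→d4:-→d5:-→d6:H1→d7:-→d8:-→d9:-→d10:-→d11:-→d12:-→d13:-→d14:-→d15:-→d16:-→d17:-→d18:-→d19:-→d20:-→d21:-→d22:-→d23:-→d24:-→d25:-→d26:-→d27:-→d28:-→d29:-→d30:-→d31:-→d32:H5  best=H5
  - 64.0.0.0/3 clear@3
  ? 12.0.6.184  path d0:-→d1:-→d2:-→d3:-→d4:-→d5:-→d6:-→d7:-→d8:H5→d9:-→d10:-  best=H5
  ? 12.42.255.122  path d0:-→d1:-→d2:-→d3:-→d4:-→d5:-→d6:-→d7:-→d8:H5→d9:-→d10:-→d11:-→d12:-→d13:-→d14:-→d15:-→d16:H1→d17:-→d18:-→d19:-→d20:-→d21:-→d22:-→d23:-→d24:H4  best=H4
  ? 12.42.0.15  path d0:-→d1:-→d2:-→d3:-→d4:-→d5:-→d6:-→d7:-→d8:H5→d9:-→d10:-→d11:-→d12:-→d13:-→d14:-→d15:-→d16:H1  best=H1

== LOOKUPS ==
["H5","H5","H5","H0","no-route","H1","H4","H5","H4","H5","H1","H4","H1","H5","H5","H4","H1"]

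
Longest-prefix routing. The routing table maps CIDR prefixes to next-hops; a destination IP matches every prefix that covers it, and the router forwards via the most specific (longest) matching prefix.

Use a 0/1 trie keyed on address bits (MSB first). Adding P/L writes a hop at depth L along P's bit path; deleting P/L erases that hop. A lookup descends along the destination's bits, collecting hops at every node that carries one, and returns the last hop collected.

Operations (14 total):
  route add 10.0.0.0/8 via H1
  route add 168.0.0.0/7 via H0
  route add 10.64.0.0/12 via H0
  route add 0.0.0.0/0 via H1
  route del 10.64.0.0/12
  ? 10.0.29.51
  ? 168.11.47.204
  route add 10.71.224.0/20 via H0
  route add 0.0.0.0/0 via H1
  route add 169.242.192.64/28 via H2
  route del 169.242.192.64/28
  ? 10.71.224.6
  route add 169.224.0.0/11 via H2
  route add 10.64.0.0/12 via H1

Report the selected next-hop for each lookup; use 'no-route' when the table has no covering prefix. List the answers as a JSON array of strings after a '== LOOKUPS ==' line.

Process each operation:
  + 10.0.0.0/8 (H1) depth=8
  + 168.0.0.0/7 (H0) depth=7
  + 10.64.0.0/12 (H0) depth=12
  + 0.0.0.0/0 (H1) depth=0
  - 10.64.0.0/12 clear@12
  lookup 10.0.29.51: bits 000010100 walk d0:H1→d1:-→d2:-→d3:-→d4:-→d5:-→d6:-→d7:-→d8:H1→d9:- -> H1
  lookup 168.11.47.204: bits 1010100 walk d0:H1→d1:-→d2:-→d3:-→d4:-→d5:-→d6:-→d7:H0 -> H0
  + 10.71.224.0/20 (H0) depth=20
  + 0.0.0.0/0 (H1) depth=0
  + 169.242.192.64/28 (H2) depth=28
  - 169.242.192.64/28 clear@28
  lookup 10.71.224.6: bits 00001010010001111110 walk d0:H1→d1:-→d2:-→d3:-→d4:-→d5:-→d6:-→d7:-→d8:H1→d9:-→d10:-→d11:-→d12:-→d13:-→d14:-→d15:-→d16:-→d17:-→d18:-→d19:-→d20:H0 -> H0
  + 169.224.0.0/11 (H2) depth=11
  + 10.64.0.0/12 (H1) depth=12

== LOOKUPS ==
["H1","H0","H0"]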